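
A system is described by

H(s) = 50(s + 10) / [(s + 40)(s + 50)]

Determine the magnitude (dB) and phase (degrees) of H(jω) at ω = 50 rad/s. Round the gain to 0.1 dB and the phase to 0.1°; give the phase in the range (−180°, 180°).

-5.0 dB, -17.7°

At s = jω = j50:
zero (s+10): 10 + j50 → |·| = √(10²+50²) = √2600 ≈ 50.99, ∠ = arctan(50/10) ≈ 78.69°
pole (s+40): 40 + j50 → |·| = √(40²+50²) = √4100 ≈ 64.031, ∠ = arctan(50/40) ≈ 51.34°
pole (s+50): 50 + j50 → |·| = √(50²+50²) = √5000 ≈ 70.711, ∠ = arctan(50/50) ≈ 45.00°
|H| = 50 · 50.99 / 4527.7 ≈ 0.56309
Gain = 20 log₁₀(0.56309) ≈ -4.99 dB
∠H = 78.69° − 96.34° = -17.65°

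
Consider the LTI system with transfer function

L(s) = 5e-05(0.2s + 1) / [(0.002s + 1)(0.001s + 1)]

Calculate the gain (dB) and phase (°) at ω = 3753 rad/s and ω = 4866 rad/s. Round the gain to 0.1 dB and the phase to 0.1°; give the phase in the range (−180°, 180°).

ω = 3753: -57.9 dB, -67.6°; ω = 4866: -60.0 dB, -72.6°

At ω = 3753 rad/s:
zero (1 + j3753·0.2) = 1 + j750.6 → |·| ≈ 750.6, ∠ ≈ 89.92°
pole (1 + j3753·0.002) = 1 + j7.506 → |·| ≈ 7.5723, ∠ ≈ 82.41°
pole (1 + j3753·0.001) = 1 + j3.753 → |·| ≈ 3.8839, ∠ ≈ 75.08°
|L| = 5e-05 · 750.6 / (7.5723 · 3.8839) ≈ 0.0012761
Gain = 20 log₁₀(0.0012761) ≈ -57.88 dB
∠L = (89.92°) − (82.41° + 75.08°) = -67.57°

At ω = 4866 rad/s:
zero (1 + j4866·0.2) = 1 + j973.2 → |·| ≈ 973.2, ∠ ≈ 89.94°
pole (1 + j4866·0.002) = 1 + j9.732 → |·| ≈ 9.7832, ∠ ≈ 84.13°
pole (1 + j4866·0.001) = 1 + j4.866 → |·| ≈ 4.9677, ∠ ≈ 78.39°
|L| = 5e-05 · 973.2 / (9.7832 · 4.9677) ≈ 0.0010012
Gain = 20 log₁₀(0.0010012) ≈ -59.99 dB
∠L = (89.94°) − (84.13° + 78.39°) = -72.58°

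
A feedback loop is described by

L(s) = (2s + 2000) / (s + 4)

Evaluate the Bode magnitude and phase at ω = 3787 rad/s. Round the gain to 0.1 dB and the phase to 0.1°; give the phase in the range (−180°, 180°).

Substitute s = j3787:
Numerator: 2(j3787) + 2000 = 2000 + j7574
Denominator: (j3787) + 4 = 4 + j3787
|N| = √(2000² + 7574²) ≈ 7833.6, ∠N ≈ 75.21°
|D| = √(4² + 3787²) ≈ 3787, ∠D ≈ 89.94°
|L| = 7833.6 / 3787 ≈ 2.0686
Gain = 20 log₁₀(2.0686) ≈ 6.31 dB
∠L = 75.21° − 89.94° = -14.73°

6.3 dB, -14.7°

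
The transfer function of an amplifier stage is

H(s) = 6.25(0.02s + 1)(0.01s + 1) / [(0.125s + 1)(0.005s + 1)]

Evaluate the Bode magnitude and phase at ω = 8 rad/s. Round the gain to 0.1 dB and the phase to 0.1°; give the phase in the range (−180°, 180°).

13.0 dB, -33.6°

At ω = 8 rad/s:
zero (1 + j8·0.02) = 1 + j0.16 → |·| ≈ 1.0127, ∠ ≈ 9.09°
zero (1 + j8·0.01) = 1 + j0.08 → |·| ≈ 1.0032, ∠ ≈ 4.57°
pole (1 + j8·0.125) = 1 + j1 → |·| ≈ 1.4142, ∠ ≈ 45.00°
pole (1 + j8·0.005) = 1 + j0.04 → |·| ≈ 1.0008, ∠ ≈ 2.29°
|H| = 6.25 · 1.0127 · 1.0032 / (1.4142 · 1.0008) ≈ 4.4863
Gain = 20 log₁₀(4.4863) ≈ 13.04 dB
∠H = (9.09° + 4.57°) − (45.00° + 2.29°) = -33.63°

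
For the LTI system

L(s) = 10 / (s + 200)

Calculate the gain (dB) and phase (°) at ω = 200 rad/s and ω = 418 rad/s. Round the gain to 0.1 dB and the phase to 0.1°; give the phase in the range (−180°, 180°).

ω = 200: -29.0 dB, -45.0°; ω = 418: -33.3 dB, -64.4°

Substitute s = j200:
Numerator: 10 = 10 + j0
Denominator: (j200) + 200 = 200 + j200
|N| = √(10² + 0²) ≈ 10, ∠N ≈ 0.00°
|D| = √(200² + 200²) ≈ 282.84, ∠D ≈ 45.00°
|L| = 10 / 282.84 ≈ 0.035356
Gain = 20 log₁₀(0.035356) ≈ -29.03 dB
∠L = 0.00° − 45.00° = -45.00°

Substitute s = j418:
Numerator: 10 = 10 + j0
Denominator: (j418) + 200 = 200 + j418
|N| = √(10² + 0²) ≈ 10, ∠N ≈ 0.00°
|D| = √(200² + 418²) ≈ 463.38, ∠D ≈ 64.43°
|L| = 10 / 463.38 ≈ 0.021581
Gain = 20 log₁₀(0.021581) ≈ -33.32 dB
∠L = 0.00° − 64.43° = -64.43°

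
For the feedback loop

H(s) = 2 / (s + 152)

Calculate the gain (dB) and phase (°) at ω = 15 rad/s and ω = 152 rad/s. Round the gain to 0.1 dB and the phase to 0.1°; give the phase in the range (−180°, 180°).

ω = 15: -37.7 dB, -5.6°; ω = 152: -40.6 dB, -45.0°

At s = jω = j15:
pole (s+152): 152 + j15 → |·| = √(152²+15²) = √23329 ≈ 152.74, ∠ = arctan(15/152) ≈ 5.64°
|H| = 2 / 152.74 ≈ 0.013094
Gain = 20 log₁₀(0.013094) ≈ -37.66 dB
∠H = 0.00° − 5.64° = -5.64°

At s = jω = j152:
pole (s+152): 152 + j152 → |·| = √(152²+152²) = √46208 ≈ 214.96, ∠ = arctan(152/152) ≈ 45.00°
|H| = 2 / 214.96 ≈ 0.0093041
Gain = 20 log₁₀(0.0093041) ≈ -40.63 dB
∠H = 0.00° − 45.00° = -45.00°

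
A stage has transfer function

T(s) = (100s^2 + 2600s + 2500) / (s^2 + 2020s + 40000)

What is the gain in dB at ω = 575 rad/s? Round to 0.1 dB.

Substitute s = j575:
Numerator: 100(j575)^2 + 2600(j575) + 2500 = -33060000 + j1495000
Denominator: (j575)^2 + 2020(j575) + 40000 = -290625 + j1161500
|N| = √(33060000² + 1495000²) ≈ 3.3094e+07, ∠N ≈ 177.41°
|D| = √(290625² + 1161500²) ≈ 1.1973e+06, ∠D ≈ 104.05°
|T| = 3.3094e+07 / 1.1973e+06 ≈ 27.641
Gain = 20 log₁₀(27.641) ≈ 28.83 dB

28.8 dB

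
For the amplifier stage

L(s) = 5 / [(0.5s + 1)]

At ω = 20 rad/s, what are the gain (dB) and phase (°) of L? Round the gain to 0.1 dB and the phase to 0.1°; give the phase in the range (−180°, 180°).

-6.1 dB, -84.3°

At ω = 20 rad/s:
pole (1 + j20·0.5) = 1 + j10 → |·| ≈ 10.05, ∠ ≈ 84.29°
|L| = 5 · 1 / (10.05) ≈ 0.49751
Gain = 20 log₁₀(0.49751) ≈ -6.06 dB
∠L = (0°) − (84.29°) = -84.29°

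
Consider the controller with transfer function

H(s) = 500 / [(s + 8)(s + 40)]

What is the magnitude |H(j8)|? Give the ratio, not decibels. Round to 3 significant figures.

1.08

At s = jω = j8:
pole (s+8): 8 + j8 → |·| = √(8²+8²) = √128 ≈ 11.314, ∠ = arctan(8/8) ≈ 45.00°
pole (s+40): 40 + j8 → |·| = √(40²+8²) = √1664 ≈ 40.792, ∠ = arctan(8/40) ≈ 11.31°
|H| = 500 / 461.52 ≈ 1.0834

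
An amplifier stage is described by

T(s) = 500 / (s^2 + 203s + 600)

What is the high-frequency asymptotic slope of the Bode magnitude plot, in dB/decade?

-40 dB/decade

Each pole contributes −20 dB/decade at high frequency; each zero contributes +20 dB/decade.
Net: 0 zero(s) − 2 pole(s) → -40 dB/decade.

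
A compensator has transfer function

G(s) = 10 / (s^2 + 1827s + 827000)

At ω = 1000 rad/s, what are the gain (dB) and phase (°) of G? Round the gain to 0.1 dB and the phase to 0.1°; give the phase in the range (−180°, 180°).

-105.3 dB, -95.4°

Substitute s = j1000:
Numerator: 10 = 10 + j0
Denominator: (j1000)^2 + 1827(j1000) + 827000 = -173000 + j1827000
|N| = √(10² + 0²) ≈ 10, ∠N ≈ 0.00°
|D| = √(173000² + 1827000²) ≈ 1.8352e+06, ∠D ≈ 95.41°
|G| = 10 / 1.8352e+06 ≈ 5.449e-06
Gain = 20 log₁₀(5.449e-06) ≈ -105.27 dB
∠G = 0.00° − 95.41° = -95.41°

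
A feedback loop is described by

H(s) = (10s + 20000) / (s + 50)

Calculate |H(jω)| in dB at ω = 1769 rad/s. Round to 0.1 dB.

23.6 dB

Substitute s = j1769:
Numerator: 10(j1769) + 20000 = 20000 + j17690
Denominator: (j1769) + 50 = 50 + j1769
|N| = √(20000² + 17690²) ≈ 26701, ∠N ≈ 41.49°
|D| = √(50² + 1769²) ≈ 1769.7, ∠D ≈ 88.38°
|H| = 26701 / 1769.7 ≈ 15.088
Gain = 20 log₁₀(15.088) ≈ 23.57 dB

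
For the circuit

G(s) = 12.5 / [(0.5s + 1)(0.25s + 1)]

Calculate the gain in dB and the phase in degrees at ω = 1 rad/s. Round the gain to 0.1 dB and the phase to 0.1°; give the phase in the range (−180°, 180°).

20.7 dB, -40.6°

At ω = 1 rad/s:
pole (1 + j1·0.5) = 1 + j0.5 → |·| ≈ 1.118, ∠ ≈ 26.57°
pole (1 + j1·0.25) = 1 + j0.25 → |·| ≈ 1.0308, ∠ ≈ 14.04°
|G| = 12.5 · 1 / (1.118 · 1.0308) ≈ 10.847
Gain = 20 log₁₀(10.847) ≈ 20.71 dB
∠G = (0°) − (26.57° + 14.04°) = -40.61°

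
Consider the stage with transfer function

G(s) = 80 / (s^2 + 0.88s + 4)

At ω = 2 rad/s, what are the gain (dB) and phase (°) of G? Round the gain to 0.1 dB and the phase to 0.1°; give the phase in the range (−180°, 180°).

33.2 dB, -90.0°

At s = jω = j2:
quadratic: (j2)² + 0.88·j2 + 4 = 0 + j1.76 → |·| ≈ 1.76, ∠ ≈ 90.00°
|G| = 80 / 1.76 ≈ 45.455
Gain = 20 log₁₀(45.455) ≈ 33.15 dB
∠G = 0.00° − 90.00° = -90.00°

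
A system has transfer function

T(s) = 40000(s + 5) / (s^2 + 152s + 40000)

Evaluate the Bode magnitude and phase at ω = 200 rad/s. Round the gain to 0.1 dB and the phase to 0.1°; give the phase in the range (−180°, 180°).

At s = jω = j200:
zero (s+5): 5 + j200 → |·| = √(5²+200²) = √40025 ≈ 200.06, ∠ = arctan(200/5) ≈ 88.57°
quadratic: (j200)² + 152·j200 + 40000 = 0 + j30400 → |·| ≈ 30400, ∠ ≈ 90.00°
|T| = 40000 · 200.06 / 30400 ≈ 263.24
Gain = 20 log₁₀(263.24) ≈ 48.41 dB
∠T = 88.57° − 90.00° = -1.43°

48.4 dB, -1.4°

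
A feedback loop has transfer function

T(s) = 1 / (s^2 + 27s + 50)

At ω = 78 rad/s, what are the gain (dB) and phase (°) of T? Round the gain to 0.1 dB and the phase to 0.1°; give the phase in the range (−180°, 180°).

Substitute s = j78:
Numerator: 1 = 1 + j0
Denominator: (j78)^2 + 27(j78) + 50 = -6034 + j2106
|N| = √(1² + 0²) ≈ 1, ∠N ≈ 0.00°
|D| = √(6034² + 2106²) ≈ 6391, ∠D ≈ 160.76°
|T| = 1 / 6391 ≈ 0.00015647
Gain = 20 log₁₀(0.00015647) ≈ -76.11 dB
∠T = 0.00° − 160.76° = -160.76°

-76.1 dB, -160.8°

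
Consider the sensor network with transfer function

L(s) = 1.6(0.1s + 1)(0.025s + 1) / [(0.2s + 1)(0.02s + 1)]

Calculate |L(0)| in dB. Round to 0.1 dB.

4.1 dB

L(0) = 1.6 · 1 / 1 = 1.6
20 log₁₀(1.6) ≈ 4.08 dB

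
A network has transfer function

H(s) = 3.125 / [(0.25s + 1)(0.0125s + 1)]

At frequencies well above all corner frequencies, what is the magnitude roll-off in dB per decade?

Each pole contributes −20 dB/decade at high frequency; each zero contributes +20 dB/decade.
Net: 0 zero(s) − 2 pole(s) → -40 dB/decade.

-40 dB/decade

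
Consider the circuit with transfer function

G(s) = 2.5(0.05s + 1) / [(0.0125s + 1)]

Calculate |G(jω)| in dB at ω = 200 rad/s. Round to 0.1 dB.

19.4 dB

At ω = 200 rad/s:
zero (1 + j200·0.05) = 1 + j10 → |·| ≈ 10.05, ∠ ≈ 84.29°
pole (1 + j200·0.0125) = 1 + j2.5 → |·| ≈ 2.6926, ∠ ≈ 68.20°
|G| = 2.5 · 10.05 / (2.6926) ≈ 9.3311
Gain = 20 log₁₀(9.3311) ≈ 19.40 dB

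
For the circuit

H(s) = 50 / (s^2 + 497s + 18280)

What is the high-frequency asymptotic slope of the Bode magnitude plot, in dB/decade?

-40 dB/decade

Each pole contributes −20 dB/decade at high frequency; each zero contributes +20 dB/decade.
Net: 0 zero(s) − 2 pole(s) → -40 dB/decade.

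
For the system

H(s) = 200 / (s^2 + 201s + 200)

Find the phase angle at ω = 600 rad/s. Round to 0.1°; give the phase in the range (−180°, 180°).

-161.5°

Substitute s = j600:
Numerator: 200 = 200 + j0
Denominator: (j600)^2 + 201(j600) + 200 = -359800 + j120600
|N| = √(200² + 0²) ≈ 200, ∠N ≈ 0.00°
|D| = √(359800² + 120600²) ≈ 3.7947e+05, ∠D ≈ 161.47°
∠H = 0.00° − 161.47° = -161.47°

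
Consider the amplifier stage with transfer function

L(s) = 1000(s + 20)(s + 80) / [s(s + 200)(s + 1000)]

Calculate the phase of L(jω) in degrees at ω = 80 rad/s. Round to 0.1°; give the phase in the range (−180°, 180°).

At s = jω = j80:
zero (s+20): 20 + j80 → |·| = √(20²+80²) = √6800 ≈ 82.462, ∠ = arctan(80/20) ≈ 75.96°
zero (s+80): 80 + j80 → |·| = √(80²+80²) = √12800 ≈ 113.14, ∠ = arctan(80/80) ≈ 45.00°
pole (s+200): 200 + j80 → |·| = √(200²+80²) = √46400 ≈ 215.41, ∠ = arctan(80/200) ≈ 21.80°
pole (s+1000): 1000 + j80 → |·| = √(1000²+80²) = √1006400 ≈ 1003.2, ∠ = arctan(80/1000) ≈ 4.57°
pole at origin: |s| = 80, ∠ = 90.00° (in denominator)
∠L = 120.96° − 116.37° = 4.59°

4.6°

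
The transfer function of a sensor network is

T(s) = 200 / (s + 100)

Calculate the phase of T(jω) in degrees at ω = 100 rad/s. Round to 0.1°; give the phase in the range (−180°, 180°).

At s = jω = j100:
pole (s+100): 100 + j100 → |·| = √(100²+100²) = √20000 ≈ 141.42, ∠ = arctan(100/100) ≈ 45.00°
∠T = 0.00° − 45.00° = -45.00°

-45.0°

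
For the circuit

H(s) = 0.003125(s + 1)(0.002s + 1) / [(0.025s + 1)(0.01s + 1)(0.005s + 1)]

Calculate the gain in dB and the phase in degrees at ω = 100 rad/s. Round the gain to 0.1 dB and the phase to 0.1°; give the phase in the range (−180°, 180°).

At ω = 100 rad/s:
zero (1 + j100·1) = 1 + j100 → |·| ≈ 100, ∠ ≈ 89.43°
zero (1 + j100·0.002) = 1 + j0.2 → |·| ≈ 1.0198, ∠ ≈ 11.31°
pole (1 + j100·0.025) = 1 + j2.5 → |·| ≈ 2.6926, ∠ ≈ 68.20°
pole (1 + j100·0.01) = 1 + j1 → |·| ≈ 1.4142, ∠ ≈ 45.00°
pole (1 + j100·0.005) = 1 + j0.5 → |·| ≈ 1.118, ∠ ≈ 26.57°
|H| = 0.003125 · 100 · 1.0198 / (2.6926 · 1.4142 · 1.118) ≈ 0.074858
Gain = 20 log₁₀(0.074858) ≈ -22.52 dB
∠H = (89.43° + 11.31°) − (68.20° + 45.00° + 26.57°) = -39.03°

-22.5 dB, -39.0°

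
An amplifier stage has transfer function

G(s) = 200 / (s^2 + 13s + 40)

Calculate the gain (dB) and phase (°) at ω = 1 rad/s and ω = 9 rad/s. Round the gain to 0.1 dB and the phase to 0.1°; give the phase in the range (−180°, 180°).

Substitute s = j1:
Numerator: 200 = 200 + j0
Denominator: (j1)^2 + 13(j1) + 40 = 39 + j13
|N| = √(200² + 0²) ≈ 200, ∠N ≈ 0.00°
|D| = √(39² + 13²) ≈ 41.11, ∠D ≈ 18.43°
|G| = 200 / 41.11 ≈ 4.865
Gain = 20 log₁₀(4.865) ≈ 13.74 dB
∠G = 0.00° − 18.43° = -18.43°

Substitute s = j9:
Numerator: 200 = 200 + j0
Denominator: (j9)^2 + 13(j9) + 40 = -41 + j117
|N| = √(200² + 0²) ≈ 200, ∠N ≈ 0.00°
|D| = √(41² + 117²) ≈ 123.98, ∠D ≈ 109.31°
|G| = 200 / 123.98 ≈ 1.6132
Gain = 20 log₁₀(1.6132) ≈ 4.15 dB
∠G = 0.00° − 109.31° = -109.31°

ω = 1: 13.7 dB, -18.4°; ω = 9: 4.2 dB, -109.3°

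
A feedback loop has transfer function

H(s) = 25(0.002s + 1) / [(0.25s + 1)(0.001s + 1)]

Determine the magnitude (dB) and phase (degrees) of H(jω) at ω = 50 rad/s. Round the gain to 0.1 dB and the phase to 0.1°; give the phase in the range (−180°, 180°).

At ω = 50 rad/s:
zero (1 + j50·0.002) = 1 + j0.1 → |·| ≈ 1.005, ∠ ≈ 5.71°
pole (1 + j50·0.25) = 1 + j12.5 → |·| ≈ 12.54, ∠ ≈ 85.43°
pole (1 + j50·0.001) = 1 + j0.05 → |·| ≈ 1.0012, ∠ ≈ 2.86°
|H| = 25 · 1.005 / (12.54 · 1.0012) ≈ 2.0012
Gain = 20 log₁₀(2.0012) ≈ 6.03 dB
∠H = (5.71°) − (85.43° + 2.86°) = -82.58°

6.0 dB, -82.6°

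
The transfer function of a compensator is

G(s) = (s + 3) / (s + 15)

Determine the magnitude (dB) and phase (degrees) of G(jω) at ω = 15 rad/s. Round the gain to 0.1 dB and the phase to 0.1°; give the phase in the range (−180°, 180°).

Substitute s = j15:
Numerator: (j15) + 3 = 3 + j15
Denominator: (j15) + 15 = 15 + j15
|N| = √(3² + 15²) ≈ 15.297, ∠N ≈ 78.69°
|D| = √(15² + 15²) ≈ 21.213, ∠D ≈ 45.00°
|G| = 15.297 / 21.213 ≈ 0.72111
Gain = 20 log₁₀(0.72111) ≈ -2.84 dB
∠G = 78.69° − 45.00° = 33.69°

-2.8 dB, 33.7°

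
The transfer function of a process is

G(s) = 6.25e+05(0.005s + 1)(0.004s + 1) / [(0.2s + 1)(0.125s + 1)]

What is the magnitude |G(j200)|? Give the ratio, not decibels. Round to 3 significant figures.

1.13e+03

At ω = 200 rad/s:
zero (1 + j200·0.005) = 1 + j1 → |·| ≈ 1.4142, ∠ ≈ 45.00°
zero (1 + j200·0.004) = 1 + j0.8 → |·| ≈ 1.2806, ∠ ≈ 38.66°
pole (1 + j200·0.2) = 1 + j40 → |·| ≈ 40.012, ∠ ≈ 88.57°
pole (1 + j200·0.125) = 1 + j25 → |·| ≈ 25.02, ∠ ≈ 87.71°
|G| = 6.25e+05 · 1.4142 · 1.2806 / (40.012 · 25.02) ≈ 1130.6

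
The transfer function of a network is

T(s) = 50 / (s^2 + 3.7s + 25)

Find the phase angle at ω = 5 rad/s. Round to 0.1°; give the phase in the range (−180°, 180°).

-90.0°

At s = jω = j5:
quadratic: (j5)² + 3.7·j5 + 25 = 0 + j18.5 → |·| ≈ 18.5, ∠ ≈ 90.00°
∠T = 0.00° − 90.00° = -90.00°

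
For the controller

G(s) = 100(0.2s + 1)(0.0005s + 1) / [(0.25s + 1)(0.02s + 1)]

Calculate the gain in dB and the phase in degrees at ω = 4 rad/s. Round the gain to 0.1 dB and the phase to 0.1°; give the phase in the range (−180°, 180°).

At ω = 4 rad/s:
zero (1 + j4·0.2) = 1 + j0.8 → |·| ≈ 1.2806, ∠ ≈ 38.66°
zero (1 + j4·0.0005) = 1 + j0.002 → |·| ≈ 1, ∠ ≈ 0.11°
pole (1 + j4·0.25) = 1 + j1 → |·| ≈ 1.4142, ∠ ≈ 45.00°
pole (1 + j4·0.02) = 1 + j0.08 → |·| ≈ 1.0032, ∠ ≈ 4.57°
|G| = 100 · 1.2806 · 1 / (1.4142 · 1.0032) ≈ 90.264
Gain = 20 log₁₀(90.264) ≈ 39.11 dB
∠G = (38.66° + 0.11°) − (45.00° + 4.57°) = -10.80°

39.1 dB, -10.8°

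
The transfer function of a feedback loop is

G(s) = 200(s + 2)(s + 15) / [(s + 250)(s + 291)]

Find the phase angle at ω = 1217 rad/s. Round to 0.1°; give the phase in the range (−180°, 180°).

At s = jω = j1217:
zero (s+2): 2 + j1217 → |·| = √(2²+1217²) = √1481093 ≈ 1217, ∠ = arctan(1217/2) ≈ 89.91°
zero (s+15): 15 + j1217 → |·| = √(15²+1217²) = √1481314 ≈ 1217.1, ∠ = arctan(1217/15) ≈ 89.29°
pole (s+250): 250 + j1217 → |·| = √(250²+1217²) = √1543589 ≈ 1242.4, ∠ = arctan(1217/250) ≈ 78.39°
pole (s+291): 291 + j1217 → |·| = √(291²+1217²) = √1565770 ≈ 1251.3, ∠ = arctan(1217/291) ≈ 76.55°
∠G = 179.20° − 154.94° = 24.26°

24.3°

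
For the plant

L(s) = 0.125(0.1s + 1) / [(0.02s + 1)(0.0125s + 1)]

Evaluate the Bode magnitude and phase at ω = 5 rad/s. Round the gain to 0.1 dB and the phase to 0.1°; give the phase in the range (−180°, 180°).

-17.2 dB, 17.3°

At ω = 5 rad/s:
zero (1 + j5·0.1) = 1 + j0.5 → |·| ≈ 1.118, ∠ ≈ 26.57°
pole (1 + j5·0.02) = 1 + j0.1 → |·| ≈ 1.005, ∠ ≈ 5.71°
pole (1 + j5·0.0125) = 1 + j0.0625 → |·| ≈ 1.002, ∠ ≈ 3.58°
|L| = 0.125 · 1.118 / (1.005 · 1.002) ≈ 0.13878
Gain = 20 log₁₀(0.13878) ≈ -17.15 dB
∠L = (26.57°) − (5.71° + 3.58°) = 17.28°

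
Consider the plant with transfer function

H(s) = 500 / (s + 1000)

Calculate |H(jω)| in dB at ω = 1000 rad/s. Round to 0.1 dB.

-9.0 dB

Substitute s = j1000:
Numerator: 500 = 500 + j0
Denominator: (j1000) + 1000 = 1000 + j1000
|N| = √(500² + 0²) ≈ 500, ∠N ≈ 0.00°
|D| = √(1000² + 1000²) ≈ 1414.2, ∠D ≈ 45.00°
|H| = 500 / 1414.2 ≈ 0.35356
Gain = 20 log₁₀(0.35356) ≈ -9.03 dB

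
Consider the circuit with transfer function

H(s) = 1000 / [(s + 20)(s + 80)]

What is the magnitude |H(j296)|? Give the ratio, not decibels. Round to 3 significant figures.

0.0110

At s = jω = j296:
pole (s+20): 20 + j296 → |·| = √(20²+296²) = √88016 ≈ 296.67, ∠ = arctan(296/20) ≈ 86.13°
pole (s+80): 80 + j296 → |·| = √(80²+296²) = √94016 ≈ 306.62, ∠ = arctan(296/80) ≈ 74.88°
|H| = 1000 / 90965 ≈ 0.010993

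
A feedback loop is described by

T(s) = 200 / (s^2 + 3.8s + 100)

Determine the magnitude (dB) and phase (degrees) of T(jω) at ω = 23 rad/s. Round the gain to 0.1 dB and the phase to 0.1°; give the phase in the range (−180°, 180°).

-6.8 dB, -168.5°

At s = jω = j23:
quadratic: (j23)² + 3.8·j23 + 100 = -429 + j87.4 → |·| ≈ 437.81, ∠ ≈ 168.48°
|T| = 200 / 437.81 ≈ 0.45682
Gain = 20 log₁₀(0.45682) ≈ -6.81 dB
∠T = 0.00° − 168.48° = -168.48°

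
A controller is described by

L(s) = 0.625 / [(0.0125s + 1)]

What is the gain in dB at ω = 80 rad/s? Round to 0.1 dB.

At ω = 80 rad/s:
pole (1 + j80·0.0125) = 1 + j1 → |·| ≈ 1.4142, ∠ ≈ 45.00°
|L| = 0.625 · 1 / (1.4142) ≈ 0.44195
Gain = 20 log₁₀(0.44195) ≈ -7.09 dB

-7.1 dB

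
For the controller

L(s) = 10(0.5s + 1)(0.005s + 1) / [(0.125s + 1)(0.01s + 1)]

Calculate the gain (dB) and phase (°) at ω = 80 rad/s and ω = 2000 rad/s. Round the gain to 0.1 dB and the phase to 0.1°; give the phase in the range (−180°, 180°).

At ω = 80 rad/s:
zero (1 + j80·0.5) = 1 + j40 → |·| ≈ 40.012, ∠ ≈ 88.57°
zero (1 + j80·0.005) = 1 + j0.4 → |·| ≈ 1.077, ∠ ≈ 21.80°
pole (1 + j80·0.125) = 1 + j10 → |·| ≈ 10.05, ∠ ≈ 84.29°
pole (1 + j80·0.01) = 1 + j0.8 → |·| ≈ 1.2806, ∠ ≈ 38.66°
|L| = 10 · 40.012 · 1.077 / (10.05 · 1.2806) ≈ 33.483
Gain = 20 log₁₀(33.483) ≈ 30.50 dB
∠L = (88.57° + 21.80°) − (84.29° + 38.66°) = -12.58°

At ω = 2000 rad/s:
zero (1 + j2000·0.5) = 1 + j1000 → |·| ≈ 1000, ∠ ≈ 89.94°
zero (1 + j2000·0.005) = 1 + j10 → |·| ≈ 10.05, ∠ ≈ 84.29°
pole (1 + j2000·0.125) = 1 + j250 → |·| ≈ 250, ∠ ≈ 89.77°
pole (1 + j2000·0.01) = 1 + j20 → |·| ≈ 20.025, ∠ ≈ 87.14°
|L| = 10 · 1000 · 10.05 / (250 · 20.025) ≈ 20.075
Gain = 20 log₁₀(20.075) ≈ 26.05 dB
∠L = (89.94° + 84.29°) − (89.77° + 87.14°) = -2.68°

ω = 80: 30.5 dB, -12.6°; ω = 2000: 26.1 dB, -2.7°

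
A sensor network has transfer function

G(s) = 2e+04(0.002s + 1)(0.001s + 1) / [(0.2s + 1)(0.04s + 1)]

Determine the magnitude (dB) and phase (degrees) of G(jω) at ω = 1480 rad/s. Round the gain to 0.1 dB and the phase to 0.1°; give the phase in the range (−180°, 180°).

At ω = 1480 rad/s:
zero (1 + j1480·0.002) = 1 + j2.96 → |·| ≈ 3.1244, ∠ ≈ 71.33°
zero (1 + j1480·0.001) = 1 + j1.48 → |·| ≈ 1.7862, ∠ ≈ 55.95°
pole (1 + j1480·0.2) = 1 + j296 → |·| ≈ 296, ∠ ≈ 89.81°
pole (1 + j1480·0.04) = 1 + j59.2 → |·| ≈ 59.208, ∠ ≈ 89.03°
|G| = 2e+04 · 3.1244 · 1.7862 / (296 · 59.208) ≈ 6.3688
Gain = 20 log₁₀(6.3688) ≈ 16.08 dB
∠G = (71.33° + 55.95°) − (89.81° + 89.03°) = -51.56°

16.1 dB, -51.6°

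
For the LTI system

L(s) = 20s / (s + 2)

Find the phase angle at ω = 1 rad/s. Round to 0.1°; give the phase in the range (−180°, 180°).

63.4°

At s = jω = j1:
zero at origin: s = j1 → |·| = 1, ∠ = 90.00°
pole (s+2): 2 + j1 → |·| = √(2²+1²) = √5 ≈ 2.2361, ∠ = arctan(1/2) ≈ 26.57°
∠L = 90.00° − 26.57° = 63.43°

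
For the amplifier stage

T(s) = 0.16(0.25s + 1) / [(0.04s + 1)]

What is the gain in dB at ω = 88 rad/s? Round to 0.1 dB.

-0.3 dB

At ω = 88 rad/s:
zero (1 + j88·0.25) = 1 + j22 → |·| ≈ 22.023, ∠ ≈ 87.40°
pole (1 + j88·0.04) = 1 + j3.52 → |·| ≈ 3.6593, ∠ ≈ 74.14°
|T| = 0.16 · 22.023 / (3.6593) ≈ 0.96294
Gain = 20 log₁₀(0.96294) ≈ -0.33 dB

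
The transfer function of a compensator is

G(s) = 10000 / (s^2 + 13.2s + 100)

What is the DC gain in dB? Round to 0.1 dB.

G(0) = 10000 / 100 = 100
20 log₁₀(100) ≈ 40.00 dB

40.0 dB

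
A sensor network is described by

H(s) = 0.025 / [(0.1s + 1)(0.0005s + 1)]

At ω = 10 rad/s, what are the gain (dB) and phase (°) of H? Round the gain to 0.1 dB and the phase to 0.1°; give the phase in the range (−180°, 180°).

-35.1 dB, -45.3°

At ω = 10 rad/s:
pole (1 + j10·0.1) = 1 + j1 → |·| ≈ 1.4142, ∠ ≈ 45.00°
pole (1 + j10·0.0005) = 1 + j0.005 → |·| ≈ 1, ∠ ≈ 0.29°
|H| = 0.025 · 1 / (1.4142 · 1) ≈ 0.017678
Gain = 20 log₁₀(0.017678) ≈ -35.05 dB
∠H = (0°) − (45.00° + 0.29°) = -45.29°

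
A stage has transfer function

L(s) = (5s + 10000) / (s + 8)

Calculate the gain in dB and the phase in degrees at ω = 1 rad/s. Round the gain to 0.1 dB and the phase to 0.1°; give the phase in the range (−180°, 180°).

Substitute s = j1:
Numerator: 5(j1) + 10000 = 10000 + j5
Denominator: (j1) + 8 = 8 + j1
|N| = √(10000² + 5²) ≈ 10000, ∠N ≈ 0.03°
|D| = √(8² + 1²) ≈ 8.0623, ∠D ≈ 7.13°
|L| = 10000 / 8.0623 ≈ 1240.3
Gain = 20 log₁₀(1240.3) ≈ 61.87 dB
∠L = 0.03° − 7.13° = -7.10°

61.9 dB, -7.1°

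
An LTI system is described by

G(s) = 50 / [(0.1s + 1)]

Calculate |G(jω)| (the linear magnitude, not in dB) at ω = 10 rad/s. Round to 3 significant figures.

35.4

At ω = 10 rad/s:
pole (1 + j10·0.1) = 1 + j1 → |·| ≈ 1.4142, ∠ ≈ 45.00°
|G| = 50 · 1 / (1.4142) ≈ 35.356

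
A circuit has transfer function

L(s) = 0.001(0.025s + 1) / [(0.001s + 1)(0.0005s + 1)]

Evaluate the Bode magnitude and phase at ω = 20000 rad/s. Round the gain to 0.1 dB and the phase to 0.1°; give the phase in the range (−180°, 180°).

-52.1 dB, -81.5°

At ω = 20000 rad/s:
zero (1 + j20000·0.025) = 1 + j500 → |·| ≈ 500, ∠ ≈ 89.89°
pole (1 + j20000·0.001) = 1 + j20 → |·| ≈ 20.025, ∠ ≈ 87.14°
pole (1 + j20000·0.0005) = 1 + j10 → |·| ≈ 10.05, ∠ ≈ 84.29°
|L| = 0.001 · 500 / (20.025 · 10.05) ≈ 0.0024845
Gain = 20 log₁₀(0.0024845) ≈ -52.10 dB
∠L = (89.89°) − (87.14° + 84.29°) = -81.54°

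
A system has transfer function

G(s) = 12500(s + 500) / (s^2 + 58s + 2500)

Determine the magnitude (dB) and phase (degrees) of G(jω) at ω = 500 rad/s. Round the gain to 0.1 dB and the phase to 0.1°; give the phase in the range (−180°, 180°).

At s = jω = j500:
zero (s+500): 500 + j500 → |·| = √(500²+500²) = √500000 ≈ 707.11, ∠ = arctan(500/500) ≈ 45.00°
quadratic: (j500)² + 58·j500 + 2500 = -247500 + j29000 → |·| ≈ 2.4919e+05, ∠ ≈ 173.32°
|G| = 12500 · 707.11 / 2.4919e+05 ≈ 35.47
Gain = 20 log₁₀(35.47) ≈ 31.00 dB
∠G = 45.00° − 173.32° = -128.32°

31.0 dB, -128.3°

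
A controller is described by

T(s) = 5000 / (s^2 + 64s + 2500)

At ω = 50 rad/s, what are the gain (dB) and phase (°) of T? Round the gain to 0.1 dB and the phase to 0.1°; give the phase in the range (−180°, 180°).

At s = jω = j50:
quadratic: (j50)² + 64·j50 + 2500 = 0 + j3200 → |·| ≈ 3200, ∠ ≈ 90.00°
|T| = 5000 / 3200 ≈ 1.5625
Gain = 20 log₁₀(1.5625) ≈ 3.88 dB
∠T = 0.00° − 90.00° = -90.00°

3.9 dB, -90.0°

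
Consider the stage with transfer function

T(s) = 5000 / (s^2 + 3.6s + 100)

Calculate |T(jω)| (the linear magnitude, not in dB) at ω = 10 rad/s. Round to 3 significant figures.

At s = jω = j10:
quadratic: (j10)² + 3.6·j10 + 100 = 0 + j36 → |·| ≈ 36, ∠ ≈ 90.00°
|T| = 5000 / 36 ≈ 138.89

139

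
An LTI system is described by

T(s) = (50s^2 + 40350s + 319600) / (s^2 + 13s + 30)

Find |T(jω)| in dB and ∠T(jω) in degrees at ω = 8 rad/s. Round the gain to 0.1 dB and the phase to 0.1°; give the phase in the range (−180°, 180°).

Substitute s = j8:
Numerator: 50(j8)^2 + 40350(j8) + 319600 = 316400 + j322800
Denominator: (j8)^2 + 13(j8) + 30 = -34 + j104
|N| = √(316400² + 322800²) ≈ 4.5201e+05, ∠N ≈ 45.57°
|D| = √(34² + 104²) ≈ 109.42, ∠D ≈ 108.10°
|T| = 4.5201e+05 / 109.42 ≈ 4131
Gain = 20 log₁₀(4131) ≈ 72.32 dB
∠T = 45.57° − 108.10° = -62.53°

72.3 dB, -62.5°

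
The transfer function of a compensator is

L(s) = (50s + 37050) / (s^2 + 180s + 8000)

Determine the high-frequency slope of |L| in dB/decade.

Each pole contributes −20 dB/decade at high frequency; each zero contributes +20 dB/decade.
Net: 1 zero(s) − 2 pole(s) → -20 dB/decade.

-20 dB/decade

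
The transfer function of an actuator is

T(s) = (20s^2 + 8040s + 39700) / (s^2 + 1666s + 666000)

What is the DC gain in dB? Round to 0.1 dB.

-24.5 dB

T(0) = 39700 / 666000 ≈ 0.05961
20 log₁₀(0.05961) ≈ -24.49 dB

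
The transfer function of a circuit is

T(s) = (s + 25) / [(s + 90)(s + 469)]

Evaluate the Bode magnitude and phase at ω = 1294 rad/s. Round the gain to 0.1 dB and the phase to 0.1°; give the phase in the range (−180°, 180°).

-62.8 dB, -67.2°

At s = jω = j1294:
zero (s+25): 25 + j1294 → |·| = √(25²+1294²) = √1675061 ≈ 1294.2, ∠ = arctan(1294/25) ≈ 88.89°
pole (s+90): 90 + j1294 → |·| = √(90²+1294²) = √1682536 ≈ 1297.1, ∠ = arctan(1294/90) ≈ 86.02°
pole (s+469): 469 + j1294 → |·| = √(469²+1294²) = √1894397 ≈ 1376.4, ∠ = arctan(1294/469) ≈ 70.08°
|T| = 1 · 1294.2 / 1.7853e+06 ≈ 0.00072492
Gain = 20 log₁₀(0.00072492) ≈ -62.79 dB
∠T = 88.89° − 156.10° = -67.21°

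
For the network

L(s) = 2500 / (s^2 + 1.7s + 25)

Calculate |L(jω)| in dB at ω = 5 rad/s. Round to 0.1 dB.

49.4 dB

At s = jω = j5:
quadratic: (j5)² + 1.7·j5 + 25 = 0 + j8.5 → |·| ≈ 8.5, ∠ ≈ 90.00°
|L| = 2500 / 8.5 ≈ 294.12
Gain = 20 log₁₀(294.12) ≈ 49.37 dB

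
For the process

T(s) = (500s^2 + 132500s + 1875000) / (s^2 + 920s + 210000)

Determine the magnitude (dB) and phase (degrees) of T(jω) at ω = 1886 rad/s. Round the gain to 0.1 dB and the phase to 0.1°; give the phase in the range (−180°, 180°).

Substitute s = j1886:
Numerator: 500(j1886)^2 + 132500(j1886) + 1875000 = -1776623000 + j249895000
Denominator: (j1886)^2 + 920(j1886) + 210000 = -3346996 + j1735120
|N| = √(1776623000² + 249895000²) ≈ 1.7941e+09, ∠N ≈ 171.99°
|D| = √(3346996² + 1735120²) ≈ 3.77e+06, ∠D ≈ 152.60°
|T| = 1.7941e+09 / 3.77e+06 ≈ 475.89
Gain = 20 log₁₀(475.89) ≈ 53.55 dB
∠T = 171.99° − 152.60° = 19.39°

53.6 dB, 19.4°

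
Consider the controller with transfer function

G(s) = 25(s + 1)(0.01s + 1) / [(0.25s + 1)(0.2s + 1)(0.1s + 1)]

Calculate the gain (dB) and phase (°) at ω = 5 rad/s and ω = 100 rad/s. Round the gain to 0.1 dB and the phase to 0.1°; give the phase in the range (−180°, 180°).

At ω = 5 rad/s:
zero (1 + j5·1) = 1 + j5 → |·| ≈ 5.099, ∠ ≈ 78.69°
zero (1 + j5·0.01) = 1 + j0.05 → |·| ≈ 1.0012, ∠ ≈ 2.86°
pole (1 + j5·0.25) = 1 + j1.25 → |·| ≈ 1.6008, ∠ ≈ 51.34°
pole (1 + j5·0.2) = 1 + j1 → |·| ≈ 1.4142, ∠ ≈ 45.00°
pole (1 + j5·0.1) = 1 + j0.5 → |·| ≈ 1.118, ∠ ≈ 26.57°
|G| = 25 · 5.099 · 1.0012 / (1.6008 · 1.4142 · 1.118) ≈ 50.426
Gain = 20 log₁₀(50.426) ≈ 34.05 dB
∠G = (78.69° + 2.86°) − (51.34° + 45.00° + 26.57°) = -41.36°

At ω = 100 rad/s:
zero (1 + j100·1) = 1 + j100 → |·| ≈ 100, ∠ ≈ 89.43°
zero (1 + j100·0.01) = 1 + j1 → |·| ≈ 1.4142, ∠ ≈ 45.00°
pole (1 + j100·0.25) = 1 + j25 → |·| ≈ 25.02, ∠ ≈ 87.71°
pole (1 + j100·0.2) = 1 + j20 → |·| ≈ 20.025, ∠ ≈ 87.14°
pole (1 + j100·0.1) = 1 + j10 → |·| ≈ 10.05, ∠ ≈ 84.29°
|G| = 25 · 100 · 1.4142 / (25.02 · 20.025 · 10.05) ≈ 0.70214
Gain = 20 log₁₀(0.70214) ≈ -3.07 dB
∠G = (89.43° + 45.00°) − (87.71° + 87.14° + 84.29°) = -124.71°

ω = 5: 34.1 dB, -41.4°; ω = 100: -3.1 dB, -124.7°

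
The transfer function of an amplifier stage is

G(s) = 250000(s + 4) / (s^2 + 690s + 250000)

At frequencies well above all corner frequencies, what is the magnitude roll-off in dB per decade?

-20 dB/decade

Each pole contributes −20 dB/decade at high frequency; each zero contributes +20 dB/decade.
Net: 1 zero(s) − 2 pole(s) → -20 dB/decade.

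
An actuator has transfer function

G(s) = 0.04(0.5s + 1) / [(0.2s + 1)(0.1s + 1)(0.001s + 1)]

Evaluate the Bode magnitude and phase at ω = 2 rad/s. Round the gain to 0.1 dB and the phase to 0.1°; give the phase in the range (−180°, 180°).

At ω = 2 rad/s:
zero (1 + j2·0.5) = 1 + j1 → |·| ≈ 1.4142, ∠ ≈ 45.00°
pole (1 + j2·0.2) = 1 + j0.4 → |·| ≈ 1.077, ∠ ≈ 21.80°
pole (1 + j2·0.1) = 1 + j0.2 → |·| ≈ 1.0198, ∠ ≈ 11.31°
pole (1 + j2·0.001) = 1 + j0.002 → |·| ≈ 1, ∠ ≈ 0.11°
|G| = 0.04 · 1.4142 / (1.077 · 1.0198 · 1) ≈ 0.051504
Gain = 20 log₁₀(0.051504) ≈ -25.76 dB
∠G = (45.00°) − (21.80° + 11.31° + 0.11°) = 11.78°

-25.8 dB, 11.8°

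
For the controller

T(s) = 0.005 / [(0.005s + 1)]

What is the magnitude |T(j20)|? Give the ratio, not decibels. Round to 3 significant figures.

At ω = 20 rad/s:
pole (1 + j20·0.005) = 1 + j0.1 → |·| ≈ 1.005, ∠ ≈ 5.71°
|T| = 0.005 · 1 / (1.005) ≈ 0.0049751

0.00498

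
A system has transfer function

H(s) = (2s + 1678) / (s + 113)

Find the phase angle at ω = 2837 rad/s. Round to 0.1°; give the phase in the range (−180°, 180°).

-14.2°

Substitute s = j2837:
Numerator: 2(j2837) + 1678 = 1678 + j5674
Denominator: (j2837) + 113 = 113 + j2837
|N| = √(1678² + 5674²) ≈ 5916.9, ∠N ≈ 73.53°
|D| = √(113² + 2837²) ≈ 2839.2, ∠D ≈ 87.72°
∠H = 73.53° − 87.72° = -14.19°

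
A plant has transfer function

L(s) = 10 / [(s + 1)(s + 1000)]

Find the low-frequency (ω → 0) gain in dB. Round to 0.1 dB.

L(0) = 10 / (1·1000) = 0.01
20 log₁₀(0.01) ≈ -40.00 dB

-40.0 dB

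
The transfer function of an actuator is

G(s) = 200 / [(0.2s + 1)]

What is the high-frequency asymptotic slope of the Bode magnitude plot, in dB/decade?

Each pole contributes −20 dB/decade at high frequency; each zero contributes +20 dB/decade.
Net: 0 zero(s) − 1 pole(s) → -20 dB/decade.

-20 dB/decade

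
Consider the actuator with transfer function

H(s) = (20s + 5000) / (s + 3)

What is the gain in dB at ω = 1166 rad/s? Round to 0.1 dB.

Substitute s = j1166:
Numerator: 20(j1166) + 5000 = 5000 + j23320
Denominator: (j1166) + 3 = 3 + j1166
|N| = √(5000² + 23320²) ≈ 23850, ∠N ≈ 77.90°
|D| = √(3² + 1166²) ≈ 1166, ∠D ≈ 89.85°
|H| = 23850 / 1166 ≈ 20.455
Gain = 20 log₁₀(20.455) ≈ 26.22 dB

26.2 dB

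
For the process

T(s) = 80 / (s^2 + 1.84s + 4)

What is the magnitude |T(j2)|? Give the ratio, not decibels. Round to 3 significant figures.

21.7

At s = jω = j2:
quadratic: (j2)² + 1.84·j2 + 4 = 0 + j3.68 → |·| ≈ 3.68, ∠ ≈ 90.00°
|T| = 80 / 3.68 ≈ 21.739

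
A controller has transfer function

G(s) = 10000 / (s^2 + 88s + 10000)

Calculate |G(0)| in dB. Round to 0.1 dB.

G(0) = 10000 / 10000 = 1
20 log₁₀(1) ≈ 0.00 dB

0.0 dB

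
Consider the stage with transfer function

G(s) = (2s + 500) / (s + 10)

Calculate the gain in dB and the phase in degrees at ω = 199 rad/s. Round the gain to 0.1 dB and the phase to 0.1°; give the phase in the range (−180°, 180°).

10.1 dB, -48.6°

Substitute s = j199:
Numerator: 2(j199) + 500 = 500 + j398
Denominator: (j199) + 10 = 10 + j199
|N| = √(500² + 398²) ≈ 639.06, ∠N ≈ 38.52°
|D| = √(10² + 199²) ≈ 199.25, ∠D ≈ 87.12°
|G| = 639.06 / 199.25 ≈ 3.2073
Gain = 20 log₁₀(3.2073) ≈ 10.12 dB
∠G = 38.52° − 87.12° = -48.60°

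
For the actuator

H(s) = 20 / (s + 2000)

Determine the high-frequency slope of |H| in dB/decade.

Each pole contributes −20 dB/decade at high frequency; each zero contributes +20 dB/decade.
Net: 0 zero(s) − 1 pole(s) → -20 dB/decade.

-20 dB/decade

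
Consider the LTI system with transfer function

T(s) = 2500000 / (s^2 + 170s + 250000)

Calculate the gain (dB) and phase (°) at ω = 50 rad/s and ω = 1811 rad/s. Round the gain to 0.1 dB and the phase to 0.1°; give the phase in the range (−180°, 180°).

ω = 50: 20.1 dB, -2.0°; ω = 1811: -1.7 dB, -174.2°

At s = jω = j50:
quadratic: (j50)² + 170·j50 + 250000 = 247500 + j8500 → |·| ≈ 2.4765e+05, ∠ ≈ 1.97°
|T| = 2500000 / 2.4765e+05 ≈ 10.095
Gain = 20 log₁₀(10.095) ≈ 20.08 dB
∠T = 0.00° − 1.97° = -1.97°

At s = jω = j1811:
quadratic: (j1811)² + 170·j1811 + 250000 = -3029721 + j307870 → |·| ≈ 3.0453e+06, ∠ ≈ 174.20°
|T| = 2500000 / 3.0453e+06 ≈ 0.82094
Gain = 20 log₁₀(0.82094) ≈ -1.71 dB
∠T = 0.00° − 174.20° = -174.20°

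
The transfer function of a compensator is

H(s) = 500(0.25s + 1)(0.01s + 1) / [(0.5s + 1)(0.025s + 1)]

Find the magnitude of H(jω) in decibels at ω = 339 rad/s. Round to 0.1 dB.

At ω = 339 rad/s:
zero (1 + j339·0.25) = 1 + j84.75 → |·| ≈ 84.756, ∠ ≈ 89.32°
zero (1 + j339·0.01) = 1 + j3.39 → |·| ≈ 3.5344, ∠ ≈ 73.56°
pole (1 + j339·0.5) = 1 + j169.5 → |·| ≈ 169.5, ∠ ≈ 89.66°
pole (1 + j339·0.025) = 1 + j8.475 → |·| ≈ 8.5338, ∠ ≈ 83.27°
|H| = 500 · 84.756 · 3.5344 / (169.5 · 8.5338) ≈ 103.55
Gain = 20 log₁₀(103.55) ≈ 40.30 dB

40.3 dB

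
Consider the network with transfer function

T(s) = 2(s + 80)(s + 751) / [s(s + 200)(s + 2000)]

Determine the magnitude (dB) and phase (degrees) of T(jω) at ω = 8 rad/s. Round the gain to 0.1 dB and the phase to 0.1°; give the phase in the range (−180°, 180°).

-28.5 dB, -86.2°

At s = jω = j8:
zero (s+80): 80 + j8 → |·| = √(80²+8²) = √6464 ≈ 80.399, ∠ = arctan(8/80) ≈ 5.71°
zero (s+751): 751 + j8 → |·| = √(751²+8²) = √564065 ≈ 751.04, ∠ = arctan(8/751) ≈ 0.61°
pole (s+200): 200 + j8 → |·| = √(200²+8²) = √40064 ≈ 200.16, ∠ = arctan(8/200) ≈ 2.29°
pole (s+2000): 2000 + j8 → |·| = √(2000²+8²) = √4000064 ≈ 2000, ∠ = arctan(8/2000) ≈ 0.23°
pole at origin: |s| = 8, ∠ = 90.00° (in denominator)
|T| = 2 · 60383 / 3.2026e+06 ≈ 0.037709
Gain = 20 log₁₀(0.037709) ≈ -28.47 dB
∠T = 6.32° − 92.52° = -86.20°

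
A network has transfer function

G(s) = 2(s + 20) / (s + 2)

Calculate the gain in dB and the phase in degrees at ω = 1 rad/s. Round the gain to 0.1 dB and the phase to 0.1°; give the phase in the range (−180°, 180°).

25.1 dB, -23.7°

At s = jω = j1:
zero (s+20): 20 + j1 → |·| = √(20²+1²) = √401 ≈ 20.025, ∠ = arctan(1/20) ≈ 2.86°
pole (s+2): 2 + j1 → |·| = √(2²+1²) = √5 ≈ 2.2361, ∠ = arctan(1/2) ≈ 26.57°
|G| = 2 · 20.025 / 2.2361 ≈ 17.911
Gain = 20 log₁₀(17.911) ≈ 25.06 dB
∠G = 2.86° − 26.57° = -23.71°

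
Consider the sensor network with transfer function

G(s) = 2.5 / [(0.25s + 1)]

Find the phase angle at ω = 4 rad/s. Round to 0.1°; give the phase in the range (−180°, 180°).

At ω = 4 rad/s:
pole (1 + j4·0.25) = 1 + j1 → |·| ≈ 1.4142, ∠ ≈ 45.00°
∠G = (0°) − (45.00°) = -45.00°

-45.0°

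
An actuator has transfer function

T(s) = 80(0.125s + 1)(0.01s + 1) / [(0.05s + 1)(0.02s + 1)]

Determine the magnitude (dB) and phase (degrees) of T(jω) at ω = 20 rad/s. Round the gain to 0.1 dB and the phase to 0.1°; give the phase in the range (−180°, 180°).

At ω = 20 rad/s:
zero (1 + j20·0.125) = 1 + j2.5 → |·| ≈ 2.6926, ∠ ≈ 68.20°
zero (1 + j20·0.01) = 1 + j0.2 → |·| ≈ 1.0198, ∠ ≈ 11.31°
pole (1 + j20·0.05) = 1 + j1 → |·| ≈ 1.4142, ∠ ≈ 45.00°
pole (1 + j20·0.02) = 1 + j0.4 → |·| ≈ 1.077, ∠ ≈ 21.80°
|T| = 80 · 2.6926 · 1.0198 / (1.4142 · 1.077) ≈ 144.23
Gain = 20 log₁₀(144.23) ≈ 43.18 dB
∠T = (68.20° + 11.31°) − (45.00° + 21.80°) = 12.71°

43.2 dB, 12.7°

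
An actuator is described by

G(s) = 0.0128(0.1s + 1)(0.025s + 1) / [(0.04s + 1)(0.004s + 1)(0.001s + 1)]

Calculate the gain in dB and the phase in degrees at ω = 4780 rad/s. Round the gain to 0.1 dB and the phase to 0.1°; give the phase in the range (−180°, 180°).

-27.8 dB, -75.5°

At ω = 4780 rad/s:
zero (1 + j4780·0.1) = 1 + j478 → |·| ≈ 478, ∠ ≈ 89.88°
zero (1 + j4780·0.025) = 1 + j119.5 → |·| ≈ 119.5, ∠ ≈ 89.52°
pole (1 + j4780·0.04) = 1 + j191.2 → |·| ≈ 191.2, ∠ ≈ 89.70°
pole (1 + j4780·0.004) = 1 + j19.12 → |·| ≈ 19.146, ∠ ≈ 87.01°
pole (1 + j4780·0.001) = 1 + j4.78 → |·| ≈ 4.8835, ∠ ≈ 78.18°
|G| = 0.0128 · 478 · 119.5 / (191.2 · 19.146 · 4.8835) ≈ 0.040899
Gain = 20 log₁₀(0.040899) ≈ -27.77 dB
∠G = (89.88° + 89.52°) − (89.70° + 87.01° + 78.18°) = -75.49°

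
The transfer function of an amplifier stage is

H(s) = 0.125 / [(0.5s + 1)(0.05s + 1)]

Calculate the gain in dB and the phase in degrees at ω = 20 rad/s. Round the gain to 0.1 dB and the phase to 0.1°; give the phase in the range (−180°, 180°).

At ω = 20 rad/s:
pole (1 + j20·0.5) = 1 + j10 → |·| ≈ 10.05, ∠ ≈ 84.29°
pole (1 + j20·0.05) = 1 + j1 → |·| ≈ 1.4142, ∠ ≈ 45.00°
|H| = 0.125 · 1 / (10.05 · 1.4142) ≈ 0.0087949
Gain = 20 log₁₀(0.0087949) ≈ -41.12 dB
∠H = (0°) − (84.29° + 45.00°) = -129.29°

-41.1 dB, -129.3°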